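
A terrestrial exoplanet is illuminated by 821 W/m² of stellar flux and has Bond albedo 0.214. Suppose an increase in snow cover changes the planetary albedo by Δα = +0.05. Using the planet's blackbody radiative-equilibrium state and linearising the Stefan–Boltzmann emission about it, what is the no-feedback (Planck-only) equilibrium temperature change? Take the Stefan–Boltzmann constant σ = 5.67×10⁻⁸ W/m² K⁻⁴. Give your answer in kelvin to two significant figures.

The baseline emission temperature is T_e = 231.0 K.
The change in absorbed flux is Δ[S(1−α)/4] = −SΔα/4 = -10.26 W/m².
The Planck feedback parameter is 4σT_e³ = 2.794 W/m²/K.
ΔT₀ = ΔF/λ_P = -10.26/2.794 = -3.67 K.

-3.7 kelvin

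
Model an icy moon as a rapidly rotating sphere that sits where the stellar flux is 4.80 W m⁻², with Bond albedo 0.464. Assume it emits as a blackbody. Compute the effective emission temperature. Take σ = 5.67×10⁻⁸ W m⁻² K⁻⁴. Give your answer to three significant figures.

58.0 K

Absorbed flux (global mean): S(1−α)/4 = 4.800·0.536/4 = 0.6432 W m⁻².
In equilibrium σT⁴ equals this, so T = 58.04 K.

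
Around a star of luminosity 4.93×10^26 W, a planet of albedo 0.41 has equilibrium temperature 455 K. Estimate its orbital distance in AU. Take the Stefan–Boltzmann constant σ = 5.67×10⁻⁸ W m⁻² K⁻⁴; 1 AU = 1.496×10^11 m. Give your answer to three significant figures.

0.326 AU

Energy balance gives S = 4σT⁴/(1−α) = 16480 W m⁻².
Then d = [L/(4πS)]^(1/2) = 4.880×10^10 m, i.e. 0.3262 AU.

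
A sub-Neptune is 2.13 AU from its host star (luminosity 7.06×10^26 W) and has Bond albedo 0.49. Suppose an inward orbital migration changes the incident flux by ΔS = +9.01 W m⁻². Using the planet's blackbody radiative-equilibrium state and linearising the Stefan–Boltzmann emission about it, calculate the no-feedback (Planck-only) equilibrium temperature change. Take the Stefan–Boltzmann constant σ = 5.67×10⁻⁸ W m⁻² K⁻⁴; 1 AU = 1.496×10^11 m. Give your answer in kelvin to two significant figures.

0.76 kelvin

d = 2.13 × 1.496×10^11 m = 3.186×10^11 m.
Spreading L over a sphere of radius d: S = 7.06×10^26/(4π·3.19×10^11²) = 553.3 W m⁻².
Unperturbed T_e = [553.3·(1−0.49)/(4σ)]^¼ = 187.8 K.
ΔF = Δ[S(1−α)]/4 = (1−0.49)·+9.01/4 = 1.149 W m⁻².
The Planck feedback parameter is 4σT_e³ = 1.503 W m⁻²/K.
Hence the no-feedback warming is ΔF/(4σT_e³) = 0.765 K.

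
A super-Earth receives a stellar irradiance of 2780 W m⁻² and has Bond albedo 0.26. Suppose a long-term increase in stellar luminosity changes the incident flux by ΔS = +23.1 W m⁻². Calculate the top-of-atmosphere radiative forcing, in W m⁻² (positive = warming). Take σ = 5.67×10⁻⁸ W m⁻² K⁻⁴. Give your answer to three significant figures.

TOA radiative forcing: ΔF = (1−α)ΔS/4 = 0.74·(+23.1)/4 = 4.274 W m⁻².

4.27 W m⁻²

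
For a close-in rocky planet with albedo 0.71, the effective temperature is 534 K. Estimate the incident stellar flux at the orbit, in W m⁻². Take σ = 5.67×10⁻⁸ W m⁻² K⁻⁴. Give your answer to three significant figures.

63600 W m⁻²

Invert the energy balance for S: S = 4σT⁴/(1−α).
σT⁴ = 5.67×10⁻⁸·(534)⁴ = 4611 W m⁻².
So S = 4×4611/(1−0.71) = 63590 W m⁻².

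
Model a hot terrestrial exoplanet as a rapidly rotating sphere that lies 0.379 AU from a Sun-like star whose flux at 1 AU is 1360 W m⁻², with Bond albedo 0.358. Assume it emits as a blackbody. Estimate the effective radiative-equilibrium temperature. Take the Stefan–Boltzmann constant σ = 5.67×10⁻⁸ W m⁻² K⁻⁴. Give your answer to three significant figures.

405 K

Flux at the orbit: S = 1360/(0.379)² = 9468 W m⁻².
Averaging over the sphere, the absorbed flux is S(1−α)/4 = 1520 W m⁻².
Set σT⁴ = 1520 → T = (1520/σ)^(1/4) = 404.6 K.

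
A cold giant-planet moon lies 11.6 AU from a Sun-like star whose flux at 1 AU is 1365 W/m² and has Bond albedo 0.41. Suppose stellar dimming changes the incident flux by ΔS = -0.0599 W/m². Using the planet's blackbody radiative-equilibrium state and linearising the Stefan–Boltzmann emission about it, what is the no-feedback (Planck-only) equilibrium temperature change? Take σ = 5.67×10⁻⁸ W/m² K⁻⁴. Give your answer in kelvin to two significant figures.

Irradiance scales as 1/d², so S = 1365 W/m² × (1/11.6)² = 10.14 W/m².
The baseline emission temperature is T_e = 71.67 K.
ΔF = Δ[S(1−α)]/4 = (1−0.41)·-0.0599/4 = -0.008835 W/m².
Planck response: λ_P = 4σT_e³ = 4·5.67×10⁻⁸·(71.67)³ = 0.08350 W/m²/K.
So ΔT₀ = -0.008835/0.08350 = -0.106 K.

-0.11 K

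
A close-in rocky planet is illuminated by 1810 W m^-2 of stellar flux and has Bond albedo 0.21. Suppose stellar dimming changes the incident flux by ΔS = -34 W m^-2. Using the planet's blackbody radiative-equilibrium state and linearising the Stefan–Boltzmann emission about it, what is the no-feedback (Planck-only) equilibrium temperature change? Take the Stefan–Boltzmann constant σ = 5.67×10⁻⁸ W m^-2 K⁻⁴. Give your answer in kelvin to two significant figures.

-1.3 K

Reference equilibrium: T_e = [S(1−α)/(4σ)]^(1/4) = 281.8 K.
ΔF = Δ[S(1−α)]/4 = (1−0.21)·-34/4 = -6.715 W m^-2.
Linearising σT⁴ gives d(σT⁴)/dT = 4σT_e³ = 5.074 W m^-2 per K.
Hence the no-feedback warming is ΔF/(4σT_e³) = -1.32 K.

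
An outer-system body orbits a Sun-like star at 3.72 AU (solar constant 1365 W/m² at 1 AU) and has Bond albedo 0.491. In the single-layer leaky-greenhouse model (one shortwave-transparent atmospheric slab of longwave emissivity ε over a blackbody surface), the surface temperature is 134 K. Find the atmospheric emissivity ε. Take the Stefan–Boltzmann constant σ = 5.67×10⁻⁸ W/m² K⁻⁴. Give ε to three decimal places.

By the inverse-square law, S = 1365/3.72² = 98.64 W/m².
First, T_e = [98.64·(1−0.491)/(4σ)]^(1/4) = 122.0 K.
Since (2−ε)/2 = (T_e/T_s)⁴ = 0.6866, ε = 0.6268.

0.627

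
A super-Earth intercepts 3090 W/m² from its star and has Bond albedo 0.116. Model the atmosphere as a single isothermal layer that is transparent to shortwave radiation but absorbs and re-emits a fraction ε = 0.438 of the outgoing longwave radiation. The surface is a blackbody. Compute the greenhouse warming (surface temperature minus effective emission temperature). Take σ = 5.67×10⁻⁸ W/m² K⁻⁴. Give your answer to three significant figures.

21.1 K

Effective emission temperature (TOA balance): σT_e⁴ = S(1−α)/4 = 682.9 W/m² → T_e = 331.3 K.
For a single slab of emissivity ε, T_s⁴ = 2T_e⁴/(2−ε); thus T_s = 331.3·(1.28)^(1/4) = 352.4 K.
Greenhouse warming: T_s − T_e = 21.12 K.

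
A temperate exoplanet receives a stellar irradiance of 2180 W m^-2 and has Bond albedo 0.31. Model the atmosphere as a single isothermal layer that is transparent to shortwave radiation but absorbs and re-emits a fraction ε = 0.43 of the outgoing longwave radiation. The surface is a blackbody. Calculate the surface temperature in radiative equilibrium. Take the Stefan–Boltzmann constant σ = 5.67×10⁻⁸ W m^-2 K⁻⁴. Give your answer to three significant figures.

303 kelvin

Effective emission temperature (TOA balance): σT_e⁴ = S(1−α)/4 = 376.0 W m^-2 → T_e = 285.4 K.
The surface balance (absorbed SW + ε·downward IR = σT_s⁴) with T_a⁴ = T_s⁴/2 reduces to T_s = T_e·[2/(2−ε)]^¼ = 303.2 K.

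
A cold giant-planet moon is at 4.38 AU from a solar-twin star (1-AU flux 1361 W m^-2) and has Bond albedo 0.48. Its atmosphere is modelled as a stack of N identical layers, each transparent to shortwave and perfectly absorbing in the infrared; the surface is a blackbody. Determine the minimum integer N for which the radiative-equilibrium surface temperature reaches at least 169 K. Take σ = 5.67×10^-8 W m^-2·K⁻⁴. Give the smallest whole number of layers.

5

Irradiance scales as 1/d², so S = 1361 W m^-2 × (1/4.38)² = 70.94 W m^-2.
The effective emission temperature is T_e = [S(1−α)/(4σ)]^¼ = 112.9 K.
Need (N+1)T_e⁴ ≥ T_s⁴, i.e. N+1 ≥ (169/112.9)⁴ = 5.015.
Rounding up, N = 5.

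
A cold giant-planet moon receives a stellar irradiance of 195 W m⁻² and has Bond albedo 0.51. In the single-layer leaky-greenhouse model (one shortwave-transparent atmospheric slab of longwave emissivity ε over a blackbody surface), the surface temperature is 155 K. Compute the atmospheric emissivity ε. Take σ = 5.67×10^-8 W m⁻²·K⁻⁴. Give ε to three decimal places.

Effective temperature: T_e = [S(1−α)/(4σ)]^(1/4) = 143.3 K.
Since (2−ε)/2 = (T_e/T_s)⁴ = 0.7299, ε = 0.5402.

0.540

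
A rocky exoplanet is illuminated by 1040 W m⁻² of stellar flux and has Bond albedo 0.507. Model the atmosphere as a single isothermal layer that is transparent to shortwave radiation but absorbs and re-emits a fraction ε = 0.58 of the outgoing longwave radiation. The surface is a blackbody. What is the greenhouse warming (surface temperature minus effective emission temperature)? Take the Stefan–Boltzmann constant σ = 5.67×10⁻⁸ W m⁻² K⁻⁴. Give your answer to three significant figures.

19.5 K

The planet radiates to space at T_e = [S(1−α)/(4σ)]^(1/4) = 218.1 K.
For a single slab of emissivity ε, T_s⁴ = 2T_e⁴/(2−ε); thus T_s = 218.1·(1.408)^(1/4) = 237.5 K.
Greenhouse warming: T_s − T_e = 19.49 K.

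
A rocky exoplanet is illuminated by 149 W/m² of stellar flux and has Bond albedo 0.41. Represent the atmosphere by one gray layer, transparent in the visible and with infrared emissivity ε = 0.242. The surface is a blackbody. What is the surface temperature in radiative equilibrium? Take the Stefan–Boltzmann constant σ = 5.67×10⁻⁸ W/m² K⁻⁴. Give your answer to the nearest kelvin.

At the top of the atmosphere, σT_e⁴ = S(1−α)/4 = 21.98 W/m², giving T_e = 140.3 K.
Surface balance with a leaky layer gives σT_s⁴ = σT_e⁴·2/(2−ε), so T_s = T_e·[2/(2−0.242)]^(1/4) = 144.9 K.

145 K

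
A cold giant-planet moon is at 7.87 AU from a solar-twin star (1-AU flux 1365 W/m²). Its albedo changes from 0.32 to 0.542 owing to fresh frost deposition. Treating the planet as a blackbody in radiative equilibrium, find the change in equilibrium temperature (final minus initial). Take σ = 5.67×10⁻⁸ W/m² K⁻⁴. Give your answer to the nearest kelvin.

-8 kelvin

Flux at the orbit: S = 1365/(7.87)² = 22.04 W/m².
Before: T₁ = [22.04·0.68/(4σ)]^(1/4) = 90.16 K.
After:  T₂ = [22.04·0.458/(4σ)]^(1/4) = 81.68 K.
ΔT = T₂ − T₁ = -8.482 K.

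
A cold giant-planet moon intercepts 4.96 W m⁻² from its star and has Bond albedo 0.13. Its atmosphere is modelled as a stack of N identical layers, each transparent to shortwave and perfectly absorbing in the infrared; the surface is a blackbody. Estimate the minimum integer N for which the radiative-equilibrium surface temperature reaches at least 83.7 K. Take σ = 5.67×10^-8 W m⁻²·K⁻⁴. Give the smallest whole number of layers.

2

The effective emission temperature is T_e = [S(1−α)/(4σ)]^¼ = 66.04 K.
T_s = (N+1)^(1/4)·T_e ≥ 83.7 K requires N+1 ≥ (T_s/T_e)⁴ = (83.7/66.04)⁴ = 2.580.
The minimum whole number is N = 2.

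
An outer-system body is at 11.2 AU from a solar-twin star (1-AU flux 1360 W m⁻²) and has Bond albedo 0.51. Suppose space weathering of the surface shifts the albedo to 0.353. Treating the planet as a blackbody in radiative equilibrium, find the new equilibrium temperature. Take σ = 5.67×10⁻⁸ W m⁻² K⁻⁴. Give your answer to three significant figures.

Flux at the orbit: S = 1360/(11.2)² = 10.84 W m⁻².
New equilibrium: T₂ = [(1−0.353)·10.84/(4σ)]^(1/4) = 74.57 K.

74.6 kelvin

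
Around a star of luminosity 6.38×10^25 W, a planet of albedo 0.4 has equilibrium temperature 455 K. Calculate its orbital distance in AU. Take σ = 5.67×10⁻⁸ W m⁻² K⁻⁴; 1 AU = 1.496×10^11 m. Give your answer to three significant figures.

Required flux: S = 4σT⁴/(1−α) = 16200 W m⁻².
From L = 4πd²S, d = √(6.38×10^25/(4π·16200)) = 1.770×10^10 m = 0.1183 AU.

0.118 AU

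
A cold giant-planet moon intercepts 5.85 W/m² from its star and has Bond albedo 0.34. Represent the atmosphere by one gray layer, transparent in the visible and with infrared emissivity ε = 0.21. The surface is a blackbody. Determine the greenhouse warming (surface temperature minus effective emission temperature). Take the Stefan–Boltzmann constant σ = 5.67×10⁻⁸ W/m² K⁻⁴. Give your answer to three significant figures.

Effective emission temperature (TOA balance): σT_e⁴ = S(1−α)/4 = 0.9652 W/m² → T_e = 64.23 K.
Surface balance with a leaky layer gives σT_s⁴ = σT_e⁴·2/(2−ε), so T_s = T_e·[2/(2−0.21)]^(1/4) = 66.04 K.
The atmosphere warms the surface by 1.806 K.

1.81 kelvin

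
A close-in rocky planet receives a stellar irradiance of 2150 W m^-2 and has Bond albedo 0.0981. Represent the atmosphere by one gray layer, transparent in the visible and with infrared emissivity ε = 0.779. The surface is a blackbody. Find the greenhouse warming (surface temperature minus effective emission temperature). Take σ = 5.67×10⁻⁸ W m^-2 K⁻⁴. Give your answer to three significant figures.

Effective emission temperature (TOA balance): σT_e⁴ = S(1−α)/4 = 484.8 W m^-2 → T_e = 304.1 K.
The surface balance (absorbed SW + ε·downward IR = σT_s⁴) with T_a⁴ = T_s⁴/2 reduces to T_s = T_e·[2/(2−ε)]^¼ = 344.0 K.
The atmosphere warms the surface by 39.93 K.

39.9 kelvin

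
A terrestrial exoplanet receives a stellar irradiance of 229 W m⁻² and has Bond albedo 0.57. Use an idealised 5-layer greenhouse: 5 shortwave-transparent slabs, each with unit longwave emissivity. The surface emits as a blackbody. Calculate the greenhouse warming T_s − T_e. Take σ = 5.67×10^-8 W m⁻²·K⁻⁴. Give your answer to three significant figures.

81.6 K

OLR = S(1−α)/4 = 24.62 W m⁻²; the top layer radiates at T_e = 144.3 K.
T_s = (N+1)^(1/4)·T_e = 225.9 K.
So the greenhouse effect raises the surface by 225.9 − 144.3 = 81.57 K.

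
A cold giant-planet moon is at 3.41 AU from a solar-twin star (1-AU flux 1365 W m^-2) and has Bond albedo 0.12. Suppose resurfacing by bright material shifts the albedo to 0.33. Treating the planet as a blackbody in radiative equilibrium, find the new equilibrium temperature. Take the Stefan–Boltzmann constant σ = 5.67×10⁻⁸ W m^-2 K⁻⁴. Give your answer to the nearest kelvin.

By the inverse-square law, S = 1365/3.41² = 117.4 W m^-2.
New equilibrium: T₂ = [(1−0.33)·117.4/(4σ)]^(1/4) = 136.5 K.

136 K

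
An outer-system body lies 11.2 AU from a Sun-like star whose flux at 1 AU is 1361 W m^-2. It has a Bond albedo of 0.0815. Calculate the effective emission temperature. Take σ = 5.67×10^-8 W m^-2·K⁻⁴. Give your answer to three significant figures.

81.4 K

By the inverse-square law, S = 1361/11.2² = 10.85 W m^-2.
Absorbed flux (global mean): S(1−α)/4 = 10.85·0.918/4 = 2.491 W m^-2.
Balancing against σT⁴: T = (2.491/5.67×10⁻⁸)^(1/4) = 81.42 K.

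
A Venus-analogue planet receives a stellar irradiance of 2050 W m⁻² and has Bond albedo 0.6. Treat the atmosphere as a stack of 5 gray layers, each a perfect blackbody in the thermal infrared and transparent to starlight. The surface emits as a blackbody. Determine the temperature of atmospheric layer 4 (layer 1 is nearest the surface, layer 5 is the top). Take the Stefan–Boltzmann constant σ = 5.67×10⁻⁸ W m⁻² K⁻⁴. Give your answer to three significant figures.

292 kelvin

The effective emission temperature is T_e = [S(1−α)/(4σ)]^¼ = 245.2 K.
Each opaque layer satisfies 2T_j⁴ = T_{j−1}⁴ + T_{j+1}⁴, giving T_k⁴ = (N+1−k)T_e⁴.
With k = 4: T_4 = (5+1−4)^¼·245.2 K = 291.6 K.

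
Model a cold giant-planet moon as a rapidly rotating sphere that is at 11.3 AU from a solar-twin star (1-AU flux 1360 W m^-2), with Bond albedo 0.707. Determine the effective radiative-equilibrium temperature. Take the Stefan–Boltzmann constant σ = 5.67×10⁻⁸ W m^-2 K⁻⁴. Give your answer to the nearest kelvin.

61 K

Irradiance scales as 1/d², so S = 1360 W m^-2 × (1/11.3)² = 10.65 W m^-2.
Absorbed flux (global mean): S(1−α)/4 = 10.65·0.293/4 = 0.7802 W m^-2.
Balancing against σT⁴: T = (0.7802/5.67×10⁻⁸)^(1/4) = 60.90 K.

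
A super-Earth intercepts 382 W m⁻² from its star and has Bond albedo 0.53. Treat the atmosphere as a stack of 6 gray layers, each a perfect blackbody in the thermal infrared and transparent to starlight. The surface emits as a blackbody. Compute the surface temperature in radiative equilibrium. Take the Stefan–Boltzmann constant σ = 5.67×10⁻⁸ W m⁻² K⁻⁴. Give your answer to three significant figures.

The effective emission temperature is T_e = [S(1−α)/(4σ)]^¼ = 167.7 K.
With N = 6 opaque layers, T_s = (N+1)^(1/4)·T_e = 7^(1/4)·167.7 = 272.8 K.

273 kelvin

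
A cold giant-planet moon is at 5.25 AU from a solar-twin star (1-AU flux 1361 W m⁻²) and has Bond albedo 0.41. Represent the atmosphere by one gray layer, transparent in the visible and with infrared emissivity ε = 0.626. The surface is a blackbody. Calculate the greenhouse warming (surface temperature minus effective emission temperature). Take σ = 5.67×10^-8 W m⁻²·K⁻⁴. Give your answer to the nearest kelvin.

Irradiance scales as 1/d², so S = 1361 W m⁻² × (1/5.25)² = 49.38 W m⁻².
The planet radiates to space at T_e = [S(1−α)/(4σ)]^(1/4) = 106.5 K.
The surface balance (absorbed SW + ε·downward IR = σT_s⁴) with T_a⁴ = T_s⁴/2 reduces to T_s = T_e·[2/(2−ε)]^¼ = 116.9 K.
T_s − T_e = 116.9 − 106.5 = 10.48 K.

10 K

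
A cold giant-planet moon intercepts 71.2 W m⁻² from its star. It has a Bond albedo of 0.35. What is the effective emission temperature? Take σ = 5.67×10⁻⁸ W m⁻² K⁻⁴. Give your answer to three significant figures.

120 kelvin

Averaging over the sphere, the absorbed flux is S(1−α)/4 = 11.57 W m⁻².
In equilibrium σT⁴ equals this, so T = 119.5 K.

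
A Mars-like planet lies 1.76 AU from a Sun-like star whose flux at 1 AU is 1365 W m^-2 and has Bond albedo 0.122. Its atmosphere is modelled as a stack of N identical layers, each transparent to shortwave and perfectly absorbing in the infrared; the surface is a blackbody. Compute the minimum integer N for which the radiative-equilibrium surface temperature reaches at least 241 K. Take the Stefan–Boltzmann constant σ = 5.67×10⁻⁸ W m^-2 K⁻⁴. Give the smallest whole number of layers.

1

By the inverse-square law, S = 1365/1.76² = 440.7 W m^-2.
Top-of-atmosphere balance: σT_e⁴ = S(1−α)/4 = 96.73 W m^-2 → T_e = 203.2 K.
T_s = (N+1)^(1/4)·T_e ≥ 241 K requires N+1 ≥ (T_s/T_e)⁴ = (241/203.2)⁴ = 1.977.
So N ≥ 0.977; the smallest integer is N = 1.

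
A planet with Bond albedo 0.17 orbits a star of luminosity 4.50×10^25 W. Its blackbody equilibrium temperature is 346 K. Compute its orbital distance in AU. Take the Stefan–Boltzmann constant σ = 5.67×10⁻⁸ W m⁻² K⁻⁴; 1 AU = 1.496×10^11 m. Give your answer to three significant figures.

0.202 AU

Energy balance gives S = 4σT⁴/(1−α) = 3916 W m⁻².
Then d = [L/(4πS)]^(1/2) = 3.024×10^10 m, i.e. 0.2021 AU.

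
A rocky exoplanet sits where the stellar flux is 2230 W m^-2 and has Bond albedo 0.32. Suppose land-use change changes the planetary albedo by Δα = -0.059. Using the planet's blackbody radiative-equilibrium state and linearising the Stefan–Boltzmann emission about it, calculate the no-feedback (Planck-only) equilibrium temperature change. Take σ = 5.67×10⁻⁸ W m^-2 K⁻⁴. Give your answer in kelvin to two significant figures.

Unperturbed T_e = [2230·(1−0.32)/(4σ)]^¼ = 286.0 K.
ΔF = −(S/4)Δα = −(2230/4)×(-0.059) = 32.89 W m^-2.
Planck response: λ_P = 4σT_e³ = 4·5.67×10⁻⁸·(286.0)³ = 5.303 W m^-2/K.
ΔT₀ = ΔF/λ_P = 32.89/5.303 = 6.20 K.

6.2 kelvin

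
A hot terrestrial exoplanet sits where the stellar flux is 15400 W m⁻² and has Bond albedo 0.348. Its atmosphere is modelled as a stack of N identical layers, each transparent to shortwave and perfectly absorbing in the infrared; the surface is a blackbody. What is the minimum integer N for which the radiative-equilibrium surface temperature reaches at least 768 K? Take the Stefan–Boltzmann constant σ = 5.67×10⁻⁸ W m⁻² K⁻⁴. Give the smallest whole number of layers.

7

The effective emission temperature is T_e = [S(1−α)/(4σ)]^¼ = 458.7 K.
Since T_s⁴ = (N+1)T_e⁴, we need N ≥ (T_s/T_e)⁴ − 1 = 6.858.
So N ≥ 6.858; the smallest integer is N = 7.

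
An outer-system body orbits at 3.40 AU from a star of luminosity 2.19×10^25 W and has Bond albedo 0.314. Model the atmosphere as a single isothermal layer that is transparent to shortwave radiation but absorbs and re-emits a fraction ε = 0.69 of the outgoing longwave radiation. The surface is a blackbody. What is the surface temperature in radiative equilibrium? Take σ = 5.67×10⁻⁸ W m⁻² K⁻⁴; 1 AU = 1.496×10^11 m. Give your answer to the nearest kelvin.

75 K

d = 3.40 × 1.496×10^11 m = 5.086×10^11 m.
Flux at the orbit: S = L/(4πd²) = 2.19×10^25/(4π·(5.09×10^11)²) = 6.736 W m⁻².
The planet radiates to space at T_e = [S(1−α)/(4σ)]^(1/4) = 67.19 K.
Surface balance with a leaky layer gives σT_s⁴ = σT_e⁴·2/(2−ε), so T_s = T_e·[2/(2−0.69)]^(1/4) = 74.68 K.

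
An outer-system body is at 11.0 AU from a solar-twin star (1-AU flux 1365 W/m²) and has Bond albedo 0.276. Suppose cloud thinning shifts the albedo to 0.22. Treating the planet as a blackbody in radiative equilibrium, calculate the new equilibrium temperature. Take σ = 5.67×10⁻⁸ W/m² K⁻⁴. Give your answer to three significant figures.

78.9 K

Irradiance scales as 1/d², so S = 1365 W/m² × (1/11.0)² = 11.28 W/m².
T₂ = [S(1−α₂)/(4σ)]^(1/4) = [11.28·0.78/(4σ)]^(1/4) = 78.92 K.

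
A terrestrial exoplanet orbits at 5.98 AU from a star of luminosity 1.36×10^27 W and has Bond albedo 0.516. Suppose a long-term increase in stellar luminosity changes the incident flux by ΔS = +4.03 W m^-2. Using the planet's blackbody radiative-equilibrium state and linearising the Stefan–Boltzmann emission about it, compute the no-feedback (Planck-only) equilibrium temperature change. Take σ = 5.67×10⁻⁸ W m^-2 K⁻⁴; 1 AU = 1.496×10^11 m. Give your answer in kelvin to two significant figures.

d = 5.98 × 1.496×10^11 m = 8.946×10^11 m.
Flux at the orbit: S = L/(4πd²) = 1.36×10^27/(4π·(8.95×10^11)²) = 135.2 W m^-2.
The baseline emission temperature is T_e = 130.3 K.
TOA radiative forcing: ΔF = (1−α)ΔS/4 = 0.484·(+4.03)/4 = 0.4876 W m^-2.
Linearising σT⁴ gives d(σT⁴)/dT = 4σT_e³ = 0.5022 W m^-2 per K.
Hence the no-feedback warming is ΔF/(4σT_e³) = 0.971 K.

0.97 K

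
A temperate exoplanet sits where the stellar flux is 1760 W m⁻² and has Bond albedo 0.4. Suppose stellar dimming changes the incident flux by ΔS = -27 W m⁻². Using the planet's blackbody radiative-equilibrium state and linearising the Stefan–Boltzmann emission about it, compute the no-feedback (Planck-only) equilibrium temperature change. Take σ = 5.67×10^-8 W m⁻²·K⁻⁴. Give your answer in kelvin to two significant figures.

-1.0 kelvin

Unperturbed T_e = [1760·(1−0.4)/(4σ)]^¼ = 261.2 K.
TOA radiative forcing: ΔF = (1−α)ΔS/4 = 0.6·(-27)/4 = -4.050 W m⁻².
The Planck feedback parameter is 4σT_e³ = 4.043 W m⁻²/K.
ΔT₀ = ΔF/λ_P = -4.050/4.043 = -1.00 K.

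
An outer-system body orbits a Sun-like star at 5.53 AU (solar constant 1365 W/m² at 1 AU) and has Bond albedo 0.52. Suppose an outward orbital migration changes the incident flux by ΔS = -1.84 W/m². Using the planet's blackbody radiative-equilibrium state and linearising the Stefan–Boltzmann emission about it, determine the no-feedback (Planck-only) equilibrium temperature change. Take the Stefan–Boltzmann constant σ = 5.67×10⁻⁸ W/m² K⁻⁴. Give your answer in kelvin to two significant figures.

By the inverse-square law, S = 1365/5.53² = 44.64 W/m².
Reference equilibrium: T_e = [S(1−α)/(4σ)]^(1/4) = 98.59 K.
ΔF = Δ[S(1−α)]/4 = (1−0.52)·-1.84/4 = -0.2208 W/m².
Linearising σT⁴ gives d(σT⁴)/dT = 4σT_e³ = 0.2173 W/m² per K.
ΔT₀ = ΔF/λ_P = -0.2208/0.2173 = -1.02 K.

-1.0 K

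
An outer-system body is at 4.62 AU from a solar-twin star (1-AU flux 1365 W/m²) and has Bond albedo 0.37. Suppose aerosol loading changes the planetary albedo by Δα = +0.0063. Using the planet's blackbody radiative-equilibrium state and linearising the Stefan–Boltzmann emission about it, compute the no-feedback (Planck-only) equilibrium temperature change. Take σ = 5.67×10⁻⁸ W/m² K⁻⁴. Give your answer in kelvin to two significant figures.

By the inverse-square law, S = 1365/4.62² = 63.95 W/m².
Unperturbed T_e = [63.95·(1−0.37)/(4σ)]^¼ = 115.4 K.
ΔF = −(S/4)Δα = −(63.95/4)×(+0.0063) = -0.1007 W/m².
The Planck feedback parameter is 4σT_e³ = 0.3490 W/m²/K.
ΔT₀ = ΔF/λ_P = -0.1007/0.3490 = -0.289 K.

-0.29 K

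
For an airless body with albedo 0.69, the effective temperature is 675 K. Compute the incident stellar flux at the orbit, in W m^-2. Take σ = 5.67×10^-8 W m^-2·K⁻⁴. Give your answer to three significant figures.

Invert the energy balance for S: S = 4σT⁴/(1−α).
σT⁴ = 5.67×10⁻⁸·(675)⁴ = 11770 W m^-2.
So S = 4×11770/(1−0.69) = 1.519×10^5 W m^-2.

1.52×10^5 W m^-2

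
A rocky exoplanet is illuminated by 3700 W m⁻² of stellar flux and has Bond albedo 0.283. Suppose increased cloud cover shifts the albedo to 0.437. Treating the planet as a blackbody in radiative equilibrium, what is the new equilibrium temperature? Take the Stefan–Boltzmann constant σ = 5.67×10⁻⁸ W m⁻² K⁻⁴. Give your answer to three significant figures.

T₂ = [S(1−α₂)/(4σ)]^(1/4) = [3700·0.563/(4σ)]^(1/4) = 309.6 K.

310 K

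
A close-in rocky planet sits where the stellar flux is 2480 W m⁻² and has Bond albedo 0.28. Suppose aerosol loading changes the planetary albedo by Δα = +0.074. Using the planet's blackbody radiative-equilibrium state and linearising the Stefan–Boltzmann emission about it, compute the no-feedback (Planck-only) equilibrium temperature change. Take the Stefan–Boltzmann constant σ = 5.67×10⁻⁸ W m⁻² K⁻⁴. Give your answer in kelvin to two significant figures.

The baseline emission temperature is T_e = 297.9 K.
ΔF = −(S/4)Δα = −(2480/4)×(+0.074) = -45.88 W m⁻².
Linearising σT⁴ gives d(σT⁴)/dT = 4σT_e³ = 5.994 W m⁻² per K.
So ΔT₀ = -45.88/5.994 = -7.65 K.

-7.7 K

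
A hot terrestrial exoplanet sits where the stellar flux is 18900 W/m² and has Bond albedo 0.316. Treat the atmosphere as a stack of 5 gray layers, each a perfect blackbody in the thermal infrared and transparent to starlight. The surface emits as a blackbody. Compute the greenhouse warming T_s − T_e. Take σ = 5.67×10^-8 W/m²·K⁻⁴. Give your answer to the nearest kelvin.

276 kelvin

OLR = S(1−α)/4 = 3232 W/m²; the top layer radiates at T_e = 488.6 K.
Surface: T_s = (6)^¼·T_e = 764.7 K.
So the greenhouse effect raises the surface by 764.7 − 488.6 = 276.1 K.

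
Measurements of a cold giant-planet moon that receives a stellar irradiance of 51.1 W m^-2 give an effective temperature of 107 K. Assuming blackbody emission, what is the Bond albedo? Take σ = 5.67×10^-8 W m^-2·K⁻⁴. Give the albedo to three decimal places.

0.418

Energy balance: S(1−α)/4 = σT⁴, so 1−α = 4σT⁴/S.
σT⁴ = 7.432 W m^-2, so 4σT⁴ = 29.73 W m^-2.
1−α = 29.73/51.10 = 0.5818, so α = 0.4182.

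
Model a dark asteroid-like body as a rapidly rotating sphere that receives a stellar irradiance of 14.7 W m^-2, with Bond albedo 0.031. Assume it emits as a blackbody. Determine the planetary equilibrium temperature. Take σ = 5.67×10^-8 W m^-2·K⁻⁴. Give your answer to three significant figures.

89.0 K

Absorbed flux (global mean): S(1−α)/4 = 14.70·0.969/4 = 3.561 W m^-2.
In equilibrium σT⁴ equals this, so T = 89.02 K.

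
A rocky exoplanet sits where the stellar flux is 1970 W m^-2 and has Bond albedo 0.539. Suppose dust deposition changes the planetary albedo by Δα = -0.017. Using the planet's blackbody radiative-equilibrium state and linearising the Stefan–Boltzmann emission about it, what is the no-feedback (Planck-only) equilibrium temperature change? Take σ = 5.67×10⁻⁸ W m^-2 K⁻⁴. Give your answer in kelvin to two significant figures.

Reference equilibrium: T_e = [S(1−α)/(4σ)]^(1/4) = 251.6 K.
TOA radiative forcing: ΔF = −S·Δα/4 = −1970·(-0.017)/4 = 8.373 W m^-2.
The Planck feedback parameter is 4σT_e³ = 3.610 W m^-2/K.
Hence the no-feedback warming is ΔF/(4σT_e³) = 2.32 K.

2.3 K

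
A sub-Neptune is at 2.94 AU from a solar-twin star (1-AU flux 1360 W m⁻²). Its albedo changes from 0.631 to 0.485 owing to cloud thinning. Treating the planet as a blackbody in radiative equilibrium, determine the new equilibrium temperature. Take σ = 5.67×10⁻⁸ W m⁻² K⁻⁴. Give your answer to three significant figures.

Irradiance scales as 1/d², so S = 1360 W m⁻² × (1/2.94)² = 157.3 W m⁻².
With the new albedo, S(1−α₂)/4 = 20.26 W m⁻², so T₂ = 137.5 K.

137 K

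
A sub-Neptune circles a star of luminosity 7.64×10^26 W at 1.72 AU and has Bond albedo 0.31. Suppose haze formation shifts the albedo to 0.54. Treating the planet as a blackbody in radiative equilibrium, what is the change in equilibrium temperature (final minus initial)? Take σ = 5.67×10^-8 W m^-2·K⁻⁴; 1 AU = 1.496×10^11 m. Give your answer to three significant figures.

Orbital distance: d = 1.72 AU = 2.573×10^11 m.
Spreading L over a sphere of radius d: S = 7.64×10^26/(4π·2.57×10^11²) = 918.3 W m^-2.
Before: T₁ = [918.3·0.69/(4σ)]^(1/4) = 229.9 K.
With α = 0.54, T₂ = 207.7 K.
ΔT = T₂ − T₁ = -22.16 K.

-22.2 K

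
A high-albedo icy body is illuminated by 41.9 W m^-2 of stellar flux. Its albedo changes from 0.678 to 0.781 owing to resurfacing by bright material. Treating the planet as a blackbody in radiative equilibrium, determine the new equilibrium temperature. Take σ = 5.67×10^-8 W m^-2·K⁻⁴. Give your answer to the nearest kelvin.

80 K

With the new albedo, S(1−α₂)/4 = 2.294 W m^-2, so T₂ = 79.75 K.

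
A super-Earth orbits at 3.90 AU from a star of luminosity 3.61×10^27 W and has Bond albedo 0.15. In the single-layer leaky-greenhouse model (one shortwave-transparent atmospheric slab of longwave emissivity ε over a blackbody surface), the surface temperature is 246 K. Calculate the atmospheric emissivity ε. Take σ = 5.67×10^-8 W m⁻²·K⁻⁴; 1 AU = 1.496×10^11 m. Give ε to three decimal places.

0.273

d = 3.90 × 1.496×10^11 m = 5.834×10^11 m.
Flux at the orbit: S = L/(4πd²) = 3.61×10^27/(4π·(5.83×10^11)²) = 843.9 W m⁻².
Effective temperature: T_e = [S(1−α)/(4σ)]^(1/4) = 237.1 K.
T_s⁴ = T_e⁴·2/(2−ε) → ε = 2 − 2(T_e/T_s)⁴ = 2 − 2·(237.1/246)⁴ = 0.2727.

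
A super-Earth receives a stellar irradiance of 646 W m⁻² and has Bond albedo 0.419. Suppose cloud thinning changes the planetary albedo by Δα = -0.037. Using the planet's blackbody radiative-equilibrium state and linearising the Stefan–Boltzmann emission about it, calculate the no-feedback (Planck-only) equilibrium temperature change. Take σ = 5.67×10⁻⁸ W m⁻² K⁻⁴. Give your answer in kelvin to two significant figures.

3.2 K

Reference equilibrium: T_e = [S(1−α)/(4σ)]^(1/4) = 201.7 K.
The change in absorbed flux is Δ[S(1−α)/4] = −SΔα/4 = 5.975 W m⁻².
Planck response: λ_P = 4σT_e³ = 4·5.67×10⁻⁸·(201.7)³ = 1.861 W m⁻²/K.
So ΔT₀ = 5.975/1.861 = 3.21 K.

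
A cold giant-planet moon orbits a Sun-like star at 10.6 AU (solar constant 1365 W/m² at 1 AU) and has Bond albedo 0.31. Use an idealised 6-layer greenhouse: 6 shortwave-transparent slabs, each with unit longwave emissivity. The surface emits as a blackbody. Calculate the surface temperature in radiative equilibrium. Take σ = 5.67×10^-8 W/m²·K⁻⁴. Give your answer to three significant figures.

Irradiance scales as 1/d², so S = 1365 W/m² × (1/10.6)² = 12.15 W/m².
Top-of-atmosphere balance: σT_e⁴ = S(1−α)/4 = 2.096 W/m² → T_e = 77.97 K.
Layer-by-layer balance gives σT_s⁴ = (N+1)σT_e⁴, so T_s = 7^¼·77.97 = 126.8 K.

127 kelvin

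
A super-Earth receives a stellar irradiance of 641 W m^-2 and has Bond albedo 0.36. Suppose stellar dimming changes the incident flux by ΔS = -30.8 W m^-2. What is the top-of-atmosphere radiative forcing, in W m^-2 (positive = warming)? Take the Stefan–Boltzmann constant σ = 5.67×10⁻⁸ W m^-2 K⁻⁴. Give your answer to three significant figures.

Only a fraction (1−α) is absorbed and it's spread over 4πR², so ΔF = (1−α)ΔS/4 = -4.928 W m^-2.

-4.93 W m^-2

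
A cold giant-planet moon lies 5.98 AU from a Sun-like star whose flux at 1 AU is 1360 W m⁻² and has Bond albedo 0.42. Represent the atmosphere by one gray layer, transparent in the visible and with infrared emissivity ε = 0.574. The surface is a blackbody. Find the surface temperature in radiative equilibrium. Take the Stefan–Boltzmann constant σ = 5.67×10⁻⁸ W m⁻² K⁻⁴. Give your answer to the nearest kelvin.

Flux at the orbit: S = 1360/(5.98)² = 38.03 W m⁻².
Effective emission temperature (TOA balance): σT_e⁴ = S(1−α)/4 = 5.514 W m⁻² → T_e = 99.31 K.
For a single slab of emissivity ε, T_s⁴ = 2T_e⁴/(2−ε); thus T_s = 99.31·(1.403)^(1/4) = 108.1 K.

108 K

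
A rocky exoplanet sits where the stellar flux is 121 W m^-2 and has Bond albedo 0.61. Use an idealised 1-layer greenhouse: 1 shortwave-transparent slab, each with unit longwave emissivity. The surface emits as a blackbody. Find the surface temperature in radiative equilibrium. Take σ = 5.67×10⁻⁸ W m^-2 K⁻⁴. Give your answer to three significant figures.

143 K

Top-of-atmosphere balance: σT_e⁴ = S(1−α)/4 = 11.80 W m^-2 → T_e = 120.1 K.
For an N-layer opaque stack, T_s⁴ = (N+1)T_e⁴, hence T_s = (2)^(1/4)×120.1 K = 142.8 K.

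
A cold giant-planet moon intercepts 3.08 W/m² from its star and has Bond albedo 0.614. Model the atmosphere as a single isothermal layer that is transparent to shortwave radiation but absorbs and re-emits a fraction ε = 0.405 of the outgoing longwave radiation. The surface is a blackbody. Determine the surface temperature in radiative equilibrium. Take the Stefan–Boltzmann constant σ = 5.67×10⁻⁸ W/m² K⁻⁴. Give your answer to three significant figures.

At the top of the atmosphere, σT_e⁴ = S(1−α)/4 = 0.2972 W/m², giving T_e = 47.85 K.
For a single slab of emissivity ε, T_s⁴ = 2T_e⁴/(2−ε); thus T_s = 47.85·(1.254)^(1/4) = 50.63 K.

50.6 K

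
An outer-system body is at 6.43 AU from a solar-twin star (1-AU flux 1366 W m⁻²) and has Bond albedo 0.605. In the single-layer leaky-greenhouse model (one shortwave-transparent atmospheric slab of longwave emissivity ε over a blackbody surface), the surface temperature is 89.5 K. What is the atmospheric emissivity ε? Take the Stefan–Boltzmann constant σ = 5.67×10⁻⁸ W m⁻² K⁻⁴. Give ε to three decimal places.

Flux at the orbit: S = 1366/(6.43)² = 33.04 W m⁻².
First, T_e = [33.04·(1−0.605)/(4σ)]^(1/4) = 87.10 K.
Since (2−ε)/2 = (T_e/T_s)⁴ = 0.8968, ε = 0.2064.

0.206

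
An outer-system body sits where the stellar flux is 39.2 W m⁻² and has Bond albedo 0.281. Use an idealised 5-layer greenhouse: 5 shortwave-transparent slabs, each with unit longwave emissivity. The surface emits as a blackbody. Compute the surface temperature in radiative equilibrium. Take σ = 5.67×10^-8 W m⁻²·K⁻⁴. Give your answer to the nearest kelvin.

The effective emission temperature is T_e = [S(1−α)/(4σ)]^¼ = 105.6 K.
For an N-layer opaque stack, T_s⁴ = (N+1)T_e⁴, hence T_s = (6)^(1/4)×105.6 K = 165.2 K.

165 K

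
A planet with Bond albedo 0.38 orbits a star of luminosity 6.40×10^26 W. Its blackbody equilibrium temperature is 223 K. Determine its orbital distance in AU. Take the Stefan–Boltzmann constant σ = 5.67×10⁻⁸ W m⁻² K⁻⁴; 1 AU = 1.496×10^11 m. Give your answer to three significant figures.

Energy balance gives S = 4σT⁴/(1−α) = 904.6 W m⁻².
From L = 4πd²S, d = √(6.40×10^26/(4π·904.6)) = 2.373×10^11 m = 1.586 AU.

1.59 AU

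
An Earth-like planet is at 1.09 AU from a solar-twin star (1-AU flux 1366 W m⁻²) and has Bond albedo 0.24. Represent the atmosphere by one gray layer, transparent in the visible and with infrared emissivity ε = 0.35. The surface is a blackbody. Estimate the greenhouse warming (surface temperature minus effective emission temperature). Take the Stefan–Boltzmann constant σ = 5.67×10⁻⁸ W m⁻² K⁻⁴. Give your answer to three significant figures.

Flux at the orbit: S = 1366/(1.09)² = 1150 W m⁻².
Effective emission temperature (TOA balance): σT_e⁴ = S(1−α)/4 = 218.4 W m⁻² → T_e = 249.1 K.
The surface balance (absorbed SW + ε·downward IR = σT_s⁴) with T_a⁴ = T_s⁴/2 reduces to T_s = T_e·[2/(2−ε)]^¼ = 261.4 K.
The atmosphere warms the surface by 12.27 K.

12.3 K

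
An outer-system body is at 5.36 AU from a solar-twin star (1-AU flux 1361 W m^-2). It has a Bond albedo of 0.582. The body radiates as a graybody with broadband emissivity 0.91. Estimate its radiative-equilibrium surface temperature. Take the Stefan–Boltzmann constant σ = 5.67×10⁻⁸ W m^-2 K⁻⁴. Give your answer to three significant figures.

Flux at the orbit: S = 1361/(5.36)² = 47.37 W m^-2.
Absorbed flux (global mean): S(1−α)/4 = 47.37·0.418/4 = 4.950 W m^-2.
Equating to εσT⁴ with ε = 0.91: T = (4.950/0.91σ)^(1/4) = 98.97 K.

99.0 K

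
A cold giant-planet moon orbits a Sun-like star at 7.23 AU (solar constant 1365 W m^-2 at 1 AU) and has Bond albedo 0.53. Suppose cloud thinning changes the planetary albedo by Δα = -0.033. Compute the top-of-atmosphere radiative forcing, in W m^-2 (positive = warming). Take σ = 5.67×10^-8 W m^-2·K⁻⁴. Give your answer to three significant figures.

0.215 W m^-2

Flux at the orbit: S = 1365/(7.23)² = 26.11 W m^-2.
ΔF = −(S/4)Δα = −(26.11/4)×(-0.033) = 0.2154 W m^-2.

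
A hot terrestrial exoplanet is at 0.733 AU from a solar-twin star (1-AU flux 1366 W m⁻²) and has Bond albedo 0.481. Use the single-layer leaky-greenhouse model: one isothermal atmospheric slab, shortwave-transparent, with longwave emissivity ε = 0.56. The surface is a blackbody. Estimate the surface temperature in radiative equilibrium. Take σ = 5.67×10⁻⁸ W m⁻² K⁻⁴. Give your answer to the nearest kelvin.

300 kelvin

By the inverse-square law, S = 1366/0.733² = 2542 W m⁻².
At the top of the atmosphere, σT_e⁴ = S(1−α)/4 = 329.9 W m⁻², giving T_e = 276.2 K.
For a single slab of emissivity ε, T_s⁴ = 2T_e⁴/(2−ε); thus T_s = 276.2·(1.389)^(1/4) = 299.8 K.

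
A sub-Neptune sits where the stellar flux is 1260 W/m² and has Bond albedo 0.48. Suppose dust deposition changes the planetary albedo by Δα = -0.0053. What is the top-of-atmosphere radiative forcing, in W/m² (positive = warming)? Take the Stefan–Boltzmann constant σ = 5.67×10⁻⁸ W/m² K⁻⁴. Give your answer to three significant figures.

ΔF = −(S/4)Δα = −(1260/4)×(-0.0053) = 1.669 W/m².

1.67 W/m²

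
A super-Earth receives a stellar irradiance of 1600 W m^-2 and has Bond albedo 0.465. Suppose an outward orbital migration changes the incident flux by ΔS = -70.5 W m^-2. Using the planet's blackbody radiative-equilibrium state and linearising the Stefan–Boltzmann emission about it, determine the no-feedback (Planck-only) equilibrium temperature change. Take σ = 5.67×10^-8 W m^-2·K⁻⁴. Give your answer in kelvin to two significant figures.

-2.7 K

Unperturbed T_e = [1600·(1−0.465)/(4σ)]^¼ = 247.9 K.
TOA radiative forcing: ΔF = (1−α)ΔS/4 = 0.535·(-70.5)/4 = -9.429 W m^-2.
The Planck feedback parameter is 4σT_e³ = 3.454 W m^-2/K.
ΔT₀ = ΔF/λ_P = -9.429/3.454 = -2.73 K.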